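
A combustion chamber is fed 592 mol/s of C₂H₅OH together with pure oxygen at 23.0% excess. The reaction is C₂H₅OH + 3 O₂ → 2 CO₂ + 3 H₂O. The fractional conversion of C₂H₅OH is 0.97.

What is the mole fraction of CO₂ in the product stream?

Stoichiometric O₂ = 3 × 592 = 1776 mol/s; O₂ fed = 1776 × 1.230 = 2184 mol/s.
Fuel reacted = 0.97 × 592 → ξ = 574.2 mol/s.
Outlet (n = n₀ + ν ξ):
  C₂H₅OH: 592 − 1(574.2) = 17.76
  O₂: 2184 − 3(574.2) = 461.8
  CO₂: 0 + 2(574.2) = 1148
  H₂O: 0 + 3(574.2) = 1723
Total out = 3351 mol/s; y_CO₂ = 1148 / 3351 = 0.3428.

0.343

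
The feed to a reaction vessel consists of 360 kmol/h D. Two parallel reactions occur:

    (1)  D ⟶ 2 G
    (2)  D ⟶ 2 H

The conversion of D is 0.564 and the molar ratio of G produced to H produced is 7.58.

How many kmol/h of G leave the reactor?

Conversion of D: D consumed = 0.564 × 360 = 203 kmol/h = 1ξ₁ + 1ξ₂.
Selectivity: 2ξ₁ / (2ξ₂) = 7.58 → ξ₁ = 7.58 ξ₂.
Substitute: (1·7.58 + 1) ξ₂ = 203 → ξ₂ = 23.66 kmol/h, ξ₁ = 179.4 kmol/h.
Outlet amounts (n = n₀ + Σ ν·ξ):
  D: 360 − 1(179.4) − 1(23.66) = 157
  G: 0 + 2(179.4) = 358.8
  H: 0 + 2(23.66) = 47.33

359 kmol/h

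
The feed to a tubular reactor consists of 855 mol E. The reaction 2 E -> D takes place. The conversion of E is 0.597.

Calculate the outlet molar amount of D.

E reacted = 0.597 × 855 = 510.4 mol; ν_E = −2, so ξ = 510.4/2 = 255.2 mol.
Outlet amounts (n = n₀ + ν ξ):
  E: 855 − 2(255.2) = 344.6
  D: 0 + 1(255.2) = 255.2

255 mol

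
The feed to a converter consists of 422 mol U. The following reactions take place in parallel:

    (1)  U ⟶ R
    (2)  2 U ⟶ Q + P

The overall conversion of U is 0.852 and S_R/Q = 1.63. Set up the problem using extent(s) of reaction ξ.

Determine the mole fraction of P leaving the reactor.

0.235

Conversion of U: U consumed = 0.852 × 422 = 359.5 mol = 1ξ₁ + 2ξ₂.
Selectivity: 1ξ₁ / (1ξ₂) = 1.63 → ξ₁ = 1.63 ξ₂.
Substitute: (1·1.63 + 2) ξ₂ = 359.5 → ξ₂ = 99.05 mol, ξ₁ = 161.4 mol.
Outlet amounts (n = n₀ + Σ ν·ξ):
  U: 422 − 1(161.4) − 2(99.05) = 62.46
  R: 0 + 1(161.4) = 161.4
  Q: 0 + 1(99.05) = 99.05
  P: 0 + 1(99.05) = 99.05
Total out = 422 mol; y_P = 99.05 / 422 = 0.2347.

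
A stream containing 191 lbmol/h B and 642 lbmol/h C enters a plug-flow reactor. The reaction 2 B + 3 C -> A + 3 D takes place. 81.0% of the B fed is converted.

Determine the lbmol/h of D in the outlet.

B reacted = 0.81 × 191 = 154.7 lbmol/h; ν_B = −2, so ξ = 154.7/2 = 77.36 lbmol/h.
Outlet amounts (n = n₀ + ν ξ):
  B: 191 − 2(77.36) = 36.29
  C: 642 − 3(77.36) = 409.9
  A: 0 + 1(77.36) = 77.36
  D: 0 + 3(77.36) = 232.1

232 lbmol/h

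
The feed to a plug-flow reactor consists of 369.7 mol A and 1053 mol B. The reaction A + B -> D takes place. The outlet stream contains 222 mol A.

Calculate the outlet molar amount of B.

905 mol

For A: n = n₀ − 1ξ → 222 = 369.7 − 1ξ, giving ξ = 147.7 mol.
Outlet amounts (n = n₀ + ν ξ):
  A: 369.7 − 1(147.7) = 222
  B: 1053 − 1(147.7) = 905.3
  D: 0 + 1(147.7) = 147.7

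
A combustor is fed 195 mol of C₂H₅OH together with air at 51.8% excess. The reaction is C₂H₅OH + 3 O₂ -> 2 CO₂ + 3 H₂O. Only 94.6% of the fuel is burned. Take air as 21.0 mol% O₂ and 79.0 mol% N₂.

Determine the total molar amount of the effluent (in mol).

4610 mol

Stoichiometric O₂ = 3 × 195 = 585 mol; O₂ fed = 585 × 1.518 = 888 mol.
N₂ fed = 888 × 79/21 = 3341 mol.
Fuel reacted = 0.946 × 195 → ξ = 184.5 mol.
Outlet (n = n₀ + ν ξ):
  C₂H₅OH: 195 − 1(184.5) = 10.53
  O₂: 888 − 3(184.5) = 334.6
  N₂: 3341 (inert)
  CO₂: 0 + 2(184.5) = 368.9
  H₂O: 0 + 3(184.5) = 553.4
Total out = 10.53 + 334.6 + 3341 + 368.9 + 553.4 = 4608 mol.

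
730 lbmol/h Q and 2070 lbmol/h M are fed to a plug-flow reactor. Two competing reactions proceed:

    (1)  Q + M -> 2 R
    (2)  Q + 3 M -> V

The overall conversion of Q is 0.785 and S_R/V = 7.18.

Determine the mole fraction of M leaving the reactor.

0.514

Conversion of Q: Q consumed = 0.785 × 730 = 573.1 lbmol/h = 1ξ₁ + 1ξ₂.
Selectivity: 2ξ₁ / (1ξ₂) = 7.18 → ξ₁ = 3.59 ξ₂.
Substitute: (1·3.59 + 1) ξ₂ = 573.1 → ξ₂ = 124.8 lbmol/h, ξ₁ = 448.2 lbmol/h.
Outlet amounts (n = n₀ + Σ ν·ξ):
  Q: 730 − 1(448.2) − 1(124.8) = 157
  M: 2070 − 1(448.2) − 3(124.8) = 1247
  R: 0 + 2(448.2) = 896.4
  V: 0 + 1(124.8) = 124.8
Total out = 2425 lbmol/h; y_M = 1247 / 2425 = 0.5142.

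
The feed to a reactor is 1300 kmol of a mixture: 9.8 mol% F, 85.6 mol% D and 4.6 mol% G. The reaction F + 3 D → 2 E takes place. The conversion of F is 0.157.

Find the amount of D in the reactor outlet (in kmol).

1050 kmol

F reacted = 0.157 × 127.4 = 20 kmol; ν_F = −1, so ξ = 20/1 = 20 kmol.
Outlet amounts (n = n₀ + ν ξ):
  F: 127.4 − 1(20) = 107.4
  D: 1113 − 3(20) = 1053
  E: 0 + 2(20) = 40
  G: 59.8 (inert)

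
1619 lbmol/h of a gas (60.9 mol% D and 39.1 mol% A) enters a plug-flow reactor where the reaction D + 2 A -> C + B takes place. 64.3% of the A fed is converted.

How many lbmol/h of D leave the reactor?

782 lbmol/h

A reacted = 0.643 × 633 = 407 lbmol/h; ν_A = −2, so ξ = 407/2 = 203.5 lbmol/h.
Outlet amounts (n = n₀ + ν ξ):
  D: 986 − 1(203.5) = 782.5
  A: 633 − 2(203.5) = 226
  C: 0 + 1(203.5) = 203.5
  B: 0 + 1(203.5) = 203.5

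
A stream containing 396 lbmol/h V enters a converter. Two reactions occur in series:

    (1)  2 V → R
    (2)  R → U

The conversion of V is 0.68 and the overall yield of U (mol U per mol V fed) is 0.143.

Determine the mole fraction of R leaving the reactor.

Conversion of V: V consumed = 2ξ₁ = 0.68 × 396 → ξ₁ = 134.6 lbmol/h.
Yield of U: 1ξ₂ / 396 = 0.143 → ξ₂ = 56.63 lbmol/h.
Outlet amounts (n = n₀ + Σ ν·ξ):
  V: 396 − 2(134.6) = 126.7
  R: 0 + 1(134.6) − 1(56.63) = 78.01
  U: 0 + 1(56.63) = 56.63
Total out = 261.4 lbmol/h; y_R = 78.01 / 261.4 = 0.2985.

0.298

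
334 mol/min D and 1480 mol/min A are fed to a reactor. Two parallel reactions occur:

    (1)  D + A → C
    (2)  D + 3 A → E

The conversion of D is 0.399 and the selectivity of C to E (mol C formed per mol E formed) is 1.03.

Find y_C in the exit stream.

Conversion of D: D consumed = 0.399 × 334 = 133.3 mol/min = 1ξ₁ + 1ξ₂.
Selectivity: 1ξ₁ / (1ξ₂) = 1.03 → ξ₁ = 1.03 ξ₂.
Substitute: (1·1.03 + 1) ξ₂ = 133.3 → ξ₂ = 65.65 mol/min, ξ₁ = 67.62 mol/min.
Outlet amounts (n = n₀ + Σ ν·ξ):
  D: 334 − 1(67.62) − 1(65.65) = 200.7
  A: 1480 − 1(67.62) − 3(65.65) = 1215
  C: 0 + 1(67.62) = 67.62
  E: 0 + 1(65.65) = 65.65
Total out = 1549 mol/min; y_C = 67.62 / 1549 = 0.04364.

0.0436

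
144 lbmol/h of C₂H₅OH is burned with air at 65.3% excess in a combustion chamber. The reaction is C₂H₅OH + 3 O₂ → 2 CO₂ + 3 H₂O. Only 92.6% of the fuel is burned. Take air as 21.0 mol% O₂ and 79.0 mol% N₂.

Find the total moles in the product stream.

Stoichiometric O₂ = 3 × 144 = 432 lbmol/h; O₂ fed = 432 × 1.653 = 714.1 lbmol/h.
N₂ fed = 714.1 × 79/21 = 2686 lbmol/h.
Fuel reacted = 0.926 × 144 → ξ = 133.3 lbmol/h.
Outlet (n = n₀ + ν ξ):
  C₂H₅OH: 144 − 1(133.3) = 10.66
  O₂: 714.1 − 3(133.3) = 314.1
  N₂: 2686 (inert)
  CO₂: 0 + 2(133.3) = 266.7
  H₂O: 0 + 3(133.3) = 400
Total out = 10.66 + 314.1 + 2686 + 266.7 + 400 = 3678 lbmol/h.

3680 lbmol/h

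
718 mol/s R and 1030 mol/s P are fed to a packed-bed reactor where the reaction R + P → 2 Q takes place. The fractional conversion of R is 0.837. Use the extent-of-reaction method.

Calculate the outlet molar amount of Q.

1200 mol/s

R reacted = 0.837 × 718 = 601 mol/s; ν_R = −1, so ξ = 601/1 = 601 mol/s.
Outlet amounts (n = n₀ + ν ξ):
  R: 718 − 1(601) = 117
  P: 1030 − 1(601) = 429
  Q: 0 + 2(601) = 1202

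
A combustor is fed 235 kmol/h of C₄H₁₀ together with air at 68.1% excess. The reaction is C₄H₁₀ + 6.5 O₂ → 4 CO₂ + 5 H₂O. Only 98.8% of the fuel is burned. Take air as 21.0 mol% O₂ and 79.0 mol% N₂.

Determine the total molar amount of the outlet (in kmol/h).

Stoichiometric O₂ = 6.5 × 235 = 1528 kmol/h; O₂ fed = 1528 × 1.681 = 2568 kmol/h.
N₂ fed = 2568 × 79/21 = 9660 kmol/h.
Fuel reacted = 0.988 × 235 → ξ = 232.2 kmol/h.
Outlet (n = n₀ + ν ξ):
  C₄H₁₀: 235 − 1(232.2) = 2.82
  O₂: 2568 − 6.5(232.2) = 1059
  N₂: 9660 (inert)
  CO₂: 0 + 4(232.2) = 928.7
  H₂O: 0 + 5(232.2) = 1161
Total out = 2.82 + 1059 + 9660 + 928.7 + 1161 = 12810 kmol/h.

12800 kmol/h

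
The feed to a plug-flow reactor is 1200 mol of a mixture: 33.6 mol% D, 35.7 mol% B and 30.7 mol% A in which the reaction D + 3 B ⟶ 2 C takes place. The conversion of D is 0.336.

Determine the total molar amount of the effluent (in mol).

929 mol

D reacted = 0.336 × 403.2 = 135.5 mol; ν_D = −1, so ξ = 135.5/1 = 135.5 mol.
Outlet amounts (n = n₀ + ν ξ):
  D: 403.2 − 1(135.5) = 267.7
  B: 428.4 − 3(135.5) = 21.97
  C: 0 + 2(135.5) = 271
  A: 368.4 (inert)
Total out = 267.7 + 21.97 + 271 + 368.4 = 929 mol.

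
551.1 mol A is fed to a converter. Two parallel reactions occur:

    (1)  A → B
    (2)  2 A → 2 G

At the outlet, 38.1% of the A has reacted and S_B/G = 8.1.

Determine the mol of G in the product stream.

Conversion of A: A consumed = 0.381 × 551.1 = 210 mol = 1ξ₁ + 2ξ₂.
Selectivity: 1ξ₁ / (2ξ₂) = 8.1 → ξ₁ = 16.2 ξ₂.
Substitute: (1·16.2 + 2) ξ₂ = 210 → ξ₂ = 11.54 mol, ξ₁ = 186.9 mol.
Outlet amounts (n = n₀ + Σ ν·ξ):
  A: 551.1 − 1(186.9) − 2(11.54) = 341.1
  B: 0 + 1(186.9) = 186.9
  G: 0 + 2(11.54) = 23.07

23.1 mol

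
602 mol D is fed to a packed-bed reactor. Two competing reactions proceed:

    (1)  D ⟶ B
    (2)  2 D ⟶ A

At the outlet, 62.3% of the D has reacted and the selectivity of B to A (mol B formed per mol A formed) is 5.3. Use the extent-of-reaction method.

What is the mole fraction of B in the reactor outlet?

0.495

Conversion of D: D consumed = 0.623 × 602 = 375 mol = 1ξ₁ + 2ξ₂.
Selectivity: 1ξ₁ / (1ξ₂) = 5.3 → ξ₁ = 5.3 ξ₂.
Substitute: (1·5.3 + 2) ξ₂ = 375 → ξ₂ = 51.38 mol, ξ₁ = 272.3 mol.
Outlet amounts (n = n₀ + Σ ν·ξ):
  D: 602 − 1(272.3) − 2(51.38) = 227
  B: 0 + 1(272.3) = 272.3
  A: 0 + 1(51.38) = 51.38
Total out = 550.6 mol; y_B = 272.3 / 550.6 = 0.4945.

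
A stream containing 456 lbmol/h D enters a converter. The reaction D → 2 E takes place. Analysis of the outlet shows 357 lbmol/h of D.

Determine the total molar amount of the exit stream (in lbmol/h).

555 lbmol/h

For D: n = n₀ − 1ξ → 357 = 456 − 1ξ, giving ξ = 99 lbmol/h.
Outlet amounts (n = n₀ + ν ξ):
  D: 456 − 1(99) = 357
  E: 0 + 2(99) = 198
Total out = 357 + 198 = 555 lbmol/h.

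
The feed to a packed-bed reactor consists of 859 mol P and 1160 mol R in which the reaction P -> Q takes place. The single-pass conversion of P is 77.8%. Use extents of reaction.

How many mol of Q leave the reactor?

P reacted = 0.778 × 859 = 668.3 mol; ν_P = −1, so ξ = 668.3/1 = 668.3 mol.
Outlet amounts (n = n₀ + ν ξ):
  P: 859 − 1(668.3) = 190.7
  Q: 0 + 1(668.3) = 668.3
  R: 1160 (inert)

668 mol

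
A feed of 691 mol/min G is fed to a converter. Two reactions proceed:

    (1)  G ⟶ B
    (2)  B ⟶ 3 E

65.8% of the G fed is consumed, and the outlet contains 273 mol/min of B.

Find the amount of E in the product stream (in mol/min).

545 mol/min

Conversion of G: G consumed = 1ξ₁ = 0.658 × 691 → ξ₁ = 454.7 mol/min.
B balance: n_B = 0 + 1ξ₁ − 1ξ₂ = 273 → ξ₂ = (1·454.7 − 273)/1 = 181.7 mol/min.
Outlet amounts (n = n₀ + Σ ν·ξ):
  G: 691 − 1(454.7) = 236.3
  B: 0 + 1(454.7) − 1(181.7) = 273
  E: 0 + 3(181.7) = 545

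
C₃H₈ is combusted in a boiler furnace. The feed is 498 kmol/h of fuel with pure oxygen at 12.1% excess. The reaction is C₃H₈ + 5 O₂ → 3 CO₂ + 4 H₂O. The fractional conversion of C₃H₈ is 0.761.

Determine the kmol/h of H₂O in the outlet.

Stoichiometric O₂ = 5 × 498 = 2490 kmol/h; O₂ fed = 2490 × 1.121 = 2791 kmol/h.
Fuel reacted = 0.761 × 498 → ξ = 379 kmol/h.
Outlet (n = n₀ + ν ξ):
  C₃H₈: 498 − 1(379) = 119
  O₂: 2791 − 5(379) = 896.4
  CO₂: 0 + 3(379) = 1137
  H₂O: 0 + 4(379) = 1516

1520 kmol/h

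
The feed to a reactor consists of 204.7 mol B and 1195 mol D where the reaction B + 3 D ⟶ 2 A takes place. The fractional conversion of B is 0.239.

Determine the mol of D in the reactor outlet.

1050 mol

B reacted = 0.239 × 204.7 = 48.92 mol; ν_B = −1, so ξ = 48.92/1 = 48.92 mol.
Outlet amounts (n = n₀ + ν ξ):
  B: 204.7 − 1(48.92) = 155.8
  D: 1195 − 3(48.92) = 1048
  A: 0 + 2(48.92) = 97.85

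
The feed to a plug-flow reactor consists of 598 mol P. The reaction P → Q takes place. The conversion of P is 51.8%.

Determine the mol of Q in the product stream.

310 mol

P reacted = 0.518 × 598 = 309.8 mol; ν_P = −1, so ξ = 309.8/1 = 309.8 mol.
Outlet amounts (n = n₀ + ν ξ):
  P: 598 − 1(309.8) = 288.2
  Q: 0 + 1(309.8) = 309.8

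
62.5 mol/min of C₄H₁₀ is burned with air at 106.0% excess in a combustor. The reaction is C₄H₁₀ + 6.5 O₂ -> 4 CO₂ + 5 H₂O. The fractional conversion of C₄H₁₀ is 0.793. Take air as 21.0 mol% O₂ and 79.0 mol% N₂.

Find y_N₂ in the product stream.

0.764

Stoichiometric O₂ = 6.5 × 62.5 = 406.2 mol/min; O₂ fed = 406.2 × 2.060 = 836.9 mol/min.
N₂ fed = 836.9 × 79/21 = 3148 mol/min.
Fuel reacted = 0.793 × 62.5 → ξ = 49.56 mol/min.
Outlet (n = n₀ + ν ξ):
  C₄H₁₀: 62.5 − 1(49.56) = 12.94
  O₂: 836.9 − 6.5(49.56) = 514.7
  N₂: 3148 (inert)
  CO₂: 0 + 4(49.56) = 198.2
  H₂O: 0 + 5(49.56) = 247.8
Total out = 4122 mol/min; y_N₂ = 3148 / 4122 = 0.7638.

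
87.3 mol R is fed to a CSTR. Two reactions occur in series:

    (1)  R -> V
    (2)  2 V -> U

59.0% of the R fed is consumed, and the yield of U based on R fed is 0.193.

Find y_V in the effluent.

0.253

Conversion of R: R consumed = 1ξ₁ = 0.59 × 87.3 → ξ₁ = 51.51 mol.
Yield of U: 1ξ₂ / 87.3 = 0.193 → ξ₂ = 16.85 mol.
Outlet amounts (n = n₀ + Σ ν·ξ):
  R: 87.3 − 1(51.51) = 35.79
  V: 0 + 1(51.51) − 2(16.85) = 17.81
  U: 0 + 1(16.85) = 16.85
Total out = 70.45 mol; y_V = 17.81 / 70.45 = 0.2528.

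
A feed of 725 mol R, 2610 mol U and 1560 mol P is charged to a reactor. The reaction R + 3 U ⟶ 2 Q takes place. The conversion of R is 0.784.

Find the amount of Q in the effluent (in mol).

1140 mol

R reacted = 0.784 × 725 = 568.4 mol; ν_R = −1, so ξ = 568.4/1 = 568.4 mol.
Outlet amounts (n = n₀ + ν ξ):
  R: 725 − 1(568.4) = 156.6
  U: 2610 − 3(568.4) = 904.8
  Q: 0 + 2(568.4) = 1137
  P: 1560 (inert)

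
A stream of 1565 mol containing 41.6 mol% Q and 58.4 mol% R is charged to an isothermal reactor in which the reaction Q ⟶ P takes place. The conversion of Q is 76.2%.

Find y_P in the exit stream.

0.317

Q reacted = 0.762 × 651 = 496.1 mol; ν_Q = −1, so ξ = 496.1/1 = 496.1 mol.
Outlet amounts (n = n₀ + ν ξ):
  Q: 651 − 1(496.1) = 154.9
  P: 0 + 1(496.1) = 496.1
  R: 914 (inert)
Total out = 1565 mol; y_P = 496.1 / 1565 = 0.317.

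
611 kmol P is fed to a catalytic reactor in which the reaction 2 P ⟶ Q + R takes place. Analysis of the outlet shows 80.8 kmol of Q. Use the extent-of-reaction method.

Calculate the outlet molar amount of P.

For Q: n = n₀ + 1ξ → 80.8 = 0 + 1ξ, giving ξ = 80.8 kmol.
Outlet amounts (n = n₀ + ν ξ):
  P: 611 − 2(80.8) = 449.4
  Q: 0 + 1(80.8) = 80.8
  R: 0 + 1(80.8) = 80.8

449 kmol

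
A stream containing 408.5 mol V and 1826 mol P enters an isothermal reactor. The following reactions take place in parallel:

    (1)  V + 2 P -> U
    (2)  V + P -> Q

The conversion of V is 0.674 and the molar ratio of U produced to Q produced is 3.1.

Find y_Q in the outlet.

0.0384

Conversion of V: V consumed = 0.674 × 408.5 = 275.3 mol = 1ξ₁ + 1ξ₂.
Selectivity: 1ξ₁ / (1ξ₂) = 3.1 → ξ₁ = 3.1 ξ₂.
Substitute: (1·3.1 + 1) ξ₂ = 275.3 → ξ₂ = 67.15 mol, ξ₁ = 208.2 mol.
Outlet amounts (n = n₀ + Σ ν·ξ):
  V: 408.5 − 1(208.2) − 1(67.15) = 133.2
  P: 1826 − 2(208.2) − 1(67.15) = 1342
  U: 0 + 1(208.2) = 208.2
  Q: 0 + 1(67.15) = 67.15
Total out = 1751 mol; y_Q = 67.15 / 1751 = 0.03835.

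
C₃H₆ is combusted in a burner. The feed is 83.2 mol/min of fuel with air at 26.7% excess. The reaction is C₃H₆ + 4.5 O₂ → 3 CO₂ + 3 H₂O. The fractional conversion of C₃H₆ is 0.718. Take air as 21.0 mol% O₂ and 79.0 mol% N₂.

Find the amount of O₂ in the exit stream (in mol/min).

206 mol/min

Stoichiometric O₂ = 4.5 × 83.2 = 374.4 mol/min; O₂ fed = 374.4 × 1.267 = 474.4 mol/min.
N₂ fed = 474.4 × 79/21 = 1785 mol/min.
Fuel reacted = 0.718 × 83.2 → ξ = 59.74 mol/min.
Outlet (n = n₀ + ν ξ):
  C₃H₆: 83.2 − 1(59.74) = 23.46
  O₂: 474.4 − 4.5(59.74) = 205.5
  N₂: 1785 (inert)
  CO₂: 0 + 3(59.74) = 179.2
  H₂O: 0 + 3(59.74) = 179.2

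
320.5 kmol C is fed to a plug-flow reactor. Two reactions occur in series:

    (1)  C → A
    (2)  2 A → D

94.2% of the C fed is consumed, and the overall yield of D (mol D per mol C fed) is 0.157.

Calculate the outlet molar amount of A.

201 kmol

Conversion of C: C consumed = 1ξ₁ = 0.942 × 320.5 → ξ₁ = 301.9 kmol.
Yield of D: 1ξ₂ / 320.5 = 0.157 → ξ₂ = 50.32 kmol.
Outlet amounts (n = n₀ + Σ ν·ξ):
  C: 320.5 − 1(301.9) = 18.59
  A: 0 + 1(301.9) − 2(50.32) = 201.3
  D: 0 + 1(50.32) = 50.32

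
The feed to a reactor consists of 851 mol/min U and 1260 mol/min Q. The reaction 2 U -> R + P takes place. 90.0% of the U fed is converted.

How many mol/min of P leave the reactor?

383 mol/min

U reacted = 0.9 × 851 = 765.9 mol/min; ν_U = −2, so ξ = 765.9/2 = 382.9 mol/min.
Outlet amounts (n = n₀ + ν ξ):
  U: 851 − 2(382.9) = 85.1
  R: 0 + 1(382.9) = 382.9
  P: 0 + 1(382.9) = 382.9
  Q: 1260 (inert)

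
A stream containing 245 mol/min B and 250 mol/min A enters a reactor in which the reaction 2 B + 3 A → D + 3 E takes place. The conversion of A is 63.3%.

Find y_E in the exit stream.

0.358

A reacted = 0.633 × 250 = 158.2 mol/min; ν_A = −3, so ξ = 158.2/3 = 52.75 mol/min.
Outlet amounts (n = n₀ + ν ξ):
  B: 245 − 2(52.75) = 139.5
  A: 250 − 3(52.75) = 91.75
  D: 0 + 1(52.75) = 52.75
  E: 0 + 3(52.75) = 158.2
Total out = 442.2 mol/min; y_E = 158.2 / 442.2 = 0.3578.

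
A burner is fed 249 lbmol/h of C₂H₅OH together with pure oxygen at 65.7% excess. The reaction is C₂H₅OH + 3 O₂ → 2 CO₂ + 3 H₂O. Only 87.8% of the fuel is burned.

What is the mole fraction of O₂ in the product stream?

Stoichiometric O₂ = 3 × 249 = 747 lbmol/h; O₂ fed = 747 × 1.657 = 1238 lbmol/h.
Fuel reacted = 0.878 × 249 → ξ = 218.6 lbmol/h.
Outlet (n = n₀ + ν ξ):
  C₂H₅OH: 249 − 1(218.6) = 30.38
  O₂: 1238 − 3(218.6) = 581.9
  CO₂: 0 + 2(218.6) = 437.2
  H₂O: 0 + 3(218.6) = 655.9
Total out = 1705 lbmol/h; y_O₂ = 581.9 / 1705 = 0.3412.

0.341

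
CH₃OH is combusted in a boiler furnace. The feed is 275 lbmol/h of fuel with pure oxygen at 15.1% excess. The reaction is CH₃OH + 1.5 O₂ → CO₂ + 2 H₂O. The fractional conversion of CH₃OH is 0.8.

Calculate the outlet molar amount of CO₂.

220 lbmol/h

Stoichiometric O₂ = 1.5 × 275 = 412.5 lbmol/h; O₂ fed = 412.5 × 1.151 = 474.8 lbmol/h.
Fuel reacted = 0.8 × 275 → ξ = 220 lbmol/h.
Outlet (n = n₀ + ν ξ):
  CH₃OH: 275 − 1(220) = 55
  O₂: 474.8 − 1.5(220) = 144.8
  CO₂: 0 + 1(220) = 220
  H₂O: 0 + 2(220) = 440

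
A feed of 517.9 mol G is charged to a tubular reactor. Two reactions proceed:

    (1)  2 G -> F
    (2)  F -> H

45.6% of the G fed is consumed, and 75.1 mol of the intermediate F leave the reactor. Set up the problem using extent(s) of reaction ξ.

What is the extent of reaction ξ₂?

ξ₂ = 43 mol

Conversion of G: G consumed = 2ξ₁ = 0.456 × 517.9 → ξ₁ = 118.1 mol.
F balance: n_F = 0 + 1ξ₁ − 1ξ₂ = 75.1 → ξ₂ = (1·118.1 − 75.1)/1 = 42.98 mol.
Outlet amounts (n = n₀ + Σ ν·ξ):
  G: 517.9 − 2(118.1) = 281.7
  F: 0 + 1(118.1) − 1(42.98) = 75.1
  H: 0 + 1(42.98) = 42.98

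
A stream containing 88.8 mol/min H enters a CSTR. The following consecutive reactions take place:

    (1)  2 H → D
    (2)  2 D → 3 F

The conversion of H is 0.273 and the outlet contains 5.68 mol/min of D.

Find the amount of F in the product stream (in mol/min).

Conversion of H: H consumed = 2ξ₁ = 0.273 × 88.8 → ξ₁ = 12.12 mol/min.
D balance: n_D = 0 + 1ξ₁ − 2ξ₂ = 5.68 → ξ₂ = (1·12.12 − 5.68)/2 = 3.221 mol/min.
Outlet amounts (n = n₀ + Σ ν·ξ):
  H: 88.8 − 2(12.12) = 64.56
  D: 0 + 1(12.12) − 2(3.221) = 5.68
  F: 0 + 3(3.221) = 9.662

9.66 mol/min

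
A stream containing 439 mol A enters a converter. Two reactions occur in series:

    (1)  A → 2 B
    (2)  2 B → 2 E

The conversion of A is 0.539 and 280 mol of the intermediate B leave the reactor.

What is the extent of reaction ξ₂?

Conversion of A: A consumed = 1ξ₁ = 0.539 × 439 → ξ₁ = 236.6 mol.
B balance: n_B = 0 + 2ξ₁ − 2ξ₂ = 280 → ξ₂ = (2·236.6 − 280)/2 = 96.62 mol.
Outlet amounts (n = n₀ + Σ ν·ξ):
  A: 439 − 1(236.6) = 202.4
  B: 0 + 2(236.6) − 2(96.62) = 280
  E: 0 + 2(96.62) = 193.2

ξ₂ = 96.6 mol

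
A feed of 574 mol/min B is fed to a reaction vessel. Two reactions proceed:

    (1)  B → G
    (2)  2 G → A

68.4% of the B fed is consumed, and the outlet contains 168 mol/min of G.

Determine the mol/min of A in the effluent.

Conversion of B: B consumed = 1ξ₁ = 0.684 × 574 → ξ₁ = 392.6 mol/min.
G balance: n_G = 0 + 1ξ₁ − 2ξ₂ = 168 → ξ₂ = (1·392.6 − 168)/2 = 112.3 mol/min.
Outlet amounts (n = n₀ + Σ ν·ξ):
  B: 574 − 1(392.6) = 181.4
  G: 0 + 1(392.6) − 2(112.3) = 168
  A: 0 + 1(112.3) = 112.3

112 mol/min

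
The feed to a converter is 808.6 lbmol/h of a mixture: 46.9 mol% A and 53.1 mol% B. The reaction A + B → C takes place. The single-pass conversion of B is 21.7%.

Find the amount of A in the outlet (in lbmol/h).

286 lbmol/h

B reacted = 0.217 × 429.4 = 93.17 lbmol/h; ν_B = −1, so ξ = 93.17/1 = 93.17 lbmol/h.
Outlet amounts (n = n₀ + ν ξ):
  A: 379.2 − 1(93.17) = 286.1
  B: 429.4 − 1(93.17) = 336.2
  C: 0 + 1(93.17) = 93.17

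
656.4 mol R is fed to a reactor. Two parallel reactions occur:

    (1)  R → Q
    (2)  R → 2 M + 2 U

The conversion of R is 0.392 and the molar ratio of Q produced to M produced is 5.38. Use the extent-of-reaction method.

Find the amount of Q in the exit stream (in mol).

235 mol

Conversion of R: R consumed = 0.392 × 656.4 = 257.3 mol = 1ξ₁ + 1ξ₂.
Selectivity: 1ξ₁ / (2ξ₂) = 5.38 → ξ₁ = 10.76 ξ₂.
Substitute: (1·10.76 + 1) ξ₂ = 257.3 → ξ₂ = 21.88 mol, ξ₁ = 235.4 mol.
Outlet amounts (n = n₀ + Σ ν·ξ):
  R: 656.4 − 1(235.4) − 1(21.88) = 399.1
  Q: 0 + 1(235.4) = 235.4
  M: 0 + 2(21.88) = 43.76
  U: 0 + 2(21.88) = 43.76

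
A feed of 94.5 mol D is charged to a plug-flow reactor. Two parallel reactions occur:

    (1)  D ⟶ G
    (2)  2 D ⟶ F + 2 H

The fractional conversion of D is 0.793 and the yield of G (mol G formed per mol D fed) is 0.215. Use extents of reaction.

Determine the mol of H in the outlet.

54.6 mol

Yield of G: 1ξ₁ / 94.5 = 0.215 → ξ₁ = 20.32 mol.
Conversion of D: 1ξ₁ + 2ξ₂ = 0.793 × 94.5 = 74.94 → ξ₂ = 27.31 mol.
Outlet amounts (n = n₀ + Σ ν·ξ):
  D: 94.5 − 1(20.32) − 2(27.31) = 19.56
  G: 0 + 1(20.32) = 20.32
  F: 0 + 1(27.31) = 27.31
  H: 0 + 2(27.31) = 54.62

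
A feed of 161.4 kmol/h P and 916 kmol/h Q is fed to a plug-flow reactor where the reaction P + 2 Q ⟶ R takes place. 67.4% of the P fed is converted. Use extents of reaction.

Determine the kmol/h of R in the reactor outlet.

109 kmol/h

P reacted = 0.674 × 161.4 = 108.8 kmol/h; ν_P = −1, so ξ = 108.8/1 = 108.8 kmol/h.
Outlet amounts (n = n₀ + ν ξ):
  P: 161.4 − 1(108.8) = 52.62
  Q: 916 − 2(108.8) = 698.4
  R: 0 + 1(108.8) = 108.8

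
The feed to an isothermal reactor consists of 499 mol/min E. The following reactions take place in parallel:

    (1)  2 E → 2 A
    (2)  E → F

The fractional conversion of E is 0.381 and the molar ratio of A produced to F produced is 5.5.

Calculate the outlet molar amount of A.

Conversion of E: E consumed = 0.381 × 499 = 190.1 mol/min = 2ξ₁ + 1ξ₂.
Selectivity: 2ξ₁ / (1ξ₂) = 5.5 → ξ₁ = 2.75 ξ₂.
Substitute: (2·2.75 + 1) ξ₂ = 190.1 → ξ₂ = 29.25 mol/min, ξ₁ = 80.43 mol/min.
Outlet amounts (n = n₀ + Σ ν·ξ):
  E: 499 − 2(80.43) − 1(29.25) = 308.9
  A: 0 + 2(80.43) = 160.9
  F: 0 + 1(29.25) = 29.25

161 mol/min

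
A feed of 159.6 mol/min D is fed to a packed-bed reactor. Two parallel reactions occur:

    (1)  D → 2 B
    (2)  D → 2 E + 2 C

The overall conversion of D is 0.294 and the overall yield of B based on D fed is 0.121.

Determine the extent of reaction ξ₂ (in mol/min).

ξ₂ = 37.3 mol/min

Yield of B: 2ξ₁ / 159.6 = 0.121 → ξ₁ = 9.656 mol/min.
Conversion of D: 1ξ₁ + 1ξ₂ = 0.294 × 159.6 = 46.92 → ξ₂ = 37.27 mol/min.
Outlet amounts (n = n₀ + Σ ν·ξ):
  D: 159.6 − 1(9.656) − 1(37.27) = 112.7
  B: 0 + 2(9.656) = 19.31
  E: 0 + 2(37.27) = 74.53
  C: 0 + 2(37.27) = 74.53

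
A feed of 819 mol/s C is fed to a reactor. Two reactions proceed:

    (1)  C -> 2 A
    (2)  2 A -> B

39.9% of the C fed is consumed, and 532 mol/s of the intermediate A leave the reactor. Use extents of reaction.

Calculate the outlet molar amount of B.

60.8 mol/s

Conversion of C: C consumed = 1ξ₁ = 0.399 × 819 → ξ₁ = 326.8 mol/s.
A balance: n_A = 0 + 2ξ₁ − 2ξ₂ = 532 → ξ₂ = (2·326.8 − 532)/2 = 60.78 mol/s.
Outlet amounts (n = n₀ + Σ ν·ξ):
  C: 819 − 1(326.8) = 492.2
  A: 0 + 2(326.8) − 2(60.78) = 532
  B: 0 + 1(60.78) = 60.78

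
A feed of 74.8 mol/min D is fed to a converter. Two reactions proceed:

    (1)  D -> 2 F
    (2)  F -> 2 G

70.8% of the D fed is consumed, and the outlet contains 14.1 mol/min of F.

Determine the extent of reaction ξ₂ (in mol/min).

Conversion of D: D consumed = 1ξ₁ = 0.708 × 74.8 → ξ₁ = 52.96 mol/min.
F balance: n_F = 0 + 2ξ₁ − 1ξ₂ = 14.1 → ξ₂ = (2·52.96 − 14.1)/1 = 91.82 mol/min.
Outlet amounts (n = n₀ + Σ ν·ξ):
  D: 74.8 − 1(52.96) = 21.84
  F: 0 + 2(52.96) − 1(91.82) = 14.1
  G: 0 + 2(91.82) = 183.6

ξ₂ = 91.8 mol/min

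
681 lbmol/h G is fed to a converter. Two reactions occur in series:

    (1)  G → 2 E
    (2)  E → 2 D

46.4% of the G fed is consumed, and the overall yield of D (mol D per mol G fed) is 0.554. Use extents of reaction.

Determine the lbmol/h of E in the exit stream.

443 lbmol/h

Conversion of G: G consumed = 1ξ₁ = 0.464 × 681 → ξ₁ = 316 lbmol/h.
Yield of D: 2ξ₂ / 681 = 0.554 → ξ₂ = 188.6 lbmol/h.
Outlet amounts (n = n₀ + Σ ν·ξ):
  G: 681 − 1(316) = 365
  E: 0 + 2(316) − 1(188.6) = 443.3
  D: 0 + 2(188.6) = 377.3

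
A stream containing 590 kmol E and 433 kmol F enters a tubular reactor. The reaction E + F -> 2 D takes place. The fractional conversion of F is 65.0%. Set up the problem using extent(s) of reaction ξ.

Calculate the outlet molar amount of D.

563 kmol

F reacted = 0.65 × 433 = 281.4 kmol; ν_F = −1, so ξ = 281.4/1 = 281.4 kmol.
Outlet amounts (n = n₀ + ν ξ):
  E: 590 − 1(281.4) = 308.6
  F: 433 − 1(281.4) = 151.6
  D: 0 + 2(281.4) = 562.9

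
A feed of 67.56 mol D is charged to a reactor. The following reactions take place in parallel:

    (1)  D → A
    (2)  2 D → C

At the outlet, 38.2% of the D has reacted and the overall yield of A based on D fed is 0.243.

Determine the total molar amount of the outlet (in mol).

62.9 mol

Yield of A: 1ξ₁ / 67.56 = 0.243 → ξ₁ = 16.42 mol.
Conversion of D: 1ξ₁ + 2ξ₂ = 0.382 × 67.56 = 25.81 → ξ₂ = 4.695 mol.
Outlet amounts (n = n₀ + Σ ν·ξ):
  D: 67.56 − 1(16.42) − 2(4.695) = 41.75
  A: 0 + 1(16.42) = 16.42
  C: 0 + 1(4.695) = 4.695
Total out = 41.75 + 16.42 + 4.695 = 62.86 mol.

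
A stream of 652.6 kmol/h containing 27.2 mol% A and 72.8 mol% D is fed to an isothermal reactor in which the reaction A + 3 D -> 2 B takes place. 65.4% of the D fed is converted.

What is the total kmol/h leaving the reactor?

D reacted = 0.654 × 475.1 = 310.7 kmol/h; ν_D = −3, so ξ = 310.7/3 = 103.6 kmol/h.
Outlet amounts (n = n₀ + ν ξ):
  A: 177.5 − 1(103.6) = 73.94
  D: 475.1 − 3(103.6) = 164.4
  B: 0 + 2(103.6) = 207.1
Total out = 73.94 + 164.4 + 207.1 = 445.5 kmol/h.

445 kmol/h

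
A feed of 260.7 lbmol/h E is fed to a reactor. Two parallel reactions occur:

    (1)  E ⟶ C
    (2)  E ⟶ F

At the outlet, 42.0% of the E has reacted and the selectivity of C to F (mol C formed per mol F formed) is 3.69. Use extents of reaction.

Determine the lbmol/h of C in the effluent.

Conversion of E: E consumed = 0.42 × 260.7 = 109.5 lbmol/h = 1ξ₁ + 1ξ₂.
Selectivity: 1ξ₁ / (1ξ₂) = 3.69 → ξ₁ = 3.69 ξ₂.
Substitute: (1·3.69 + 1) ξ₂ = 109.5 → ξ₂ = 23.35 lbmol/h, ξ₁ = 86.15 lbmol/h.
Outlet amounts (n = n₀ + Σ ν·ξ):
  E: 260.7 − 1(86.15) − 1(23.35) = 151.2
  C: 0 + 1(86.15) = 86.15
  F: 0 + 1(23.35) = 23.35

86.1 lbmol/h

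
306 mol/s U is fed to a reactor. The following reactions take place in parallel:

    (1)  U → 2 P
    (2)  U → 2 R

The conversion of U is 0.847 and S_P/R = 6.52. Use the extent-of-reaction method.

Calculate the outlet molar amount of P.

449 mol/s

Conversion of U: U consumed = 0.847 × 306 = 259.2 mol/s = 1ξ₁ + 1ξ₂.
Selectivity: 2ξ₁ / (2ξ₂) = 6.52 → ξ₁ = 6.52 ξ₂.
Substitute: (1·6.52 + 1) ξ₂ = 259.2 → ξ₂ = 34.47 mol/s, ξ₁ = 224.7 mol/s.
Outlet amounts (n = n₀ + Σ ν·ξ):
  U: 306 − 1(224.7) − 1(34.47) = 46.82
  P: 0 + 2(224.7) = 449.4
  R: 0 + 2(34.47) = 68.93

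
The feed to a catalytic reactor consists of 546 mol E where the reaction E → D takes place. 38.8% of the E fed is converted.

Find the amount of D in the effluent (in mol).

212 mol

E reacted = 0.388 × 546 = 211.8 mol; ν_E = −1, so ξ = 211.8/1 = 211.8 mol.
Outlet amounts (n = n₀ + ν ξ):
  E: 546 − 1(211.8) = 334.2
  D: 0 + 1(211.8) = 211.8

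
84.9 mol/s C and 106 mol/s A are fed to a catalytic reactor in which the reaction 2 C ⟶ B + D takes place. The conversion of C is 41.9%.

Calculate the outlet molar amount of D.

C reacted = 0.419 × 84.9 = 35.57 mol/s; ν_C = −2, so ξ = 35.57/2 = 17.79 mol/s.
Outlet amounts (n = n₀ + ν ξ):
  C: 84.9 − 2(17.79) = 49.33
  B: 0 + 1(17.79) = 17.79
  D: 0 + 1(17.79) = 17.79
  A: 106 (inert)

17.8 mol/s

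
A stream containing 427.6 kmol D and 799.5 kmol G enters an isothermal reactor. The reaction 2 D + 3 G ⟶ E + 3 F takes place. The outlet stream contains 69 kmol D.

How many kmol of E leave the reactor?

For D: n = n₀ − 2ξ → 69 = 427.6 − 2ξ, giving ξ = 179.3 kmol.
Outlet amounts (n = n₀ + ν ξ):
  D: 427.6 − 2(179.3) = 69
  G: 799.5 − 3(179.3) = 261.6
  E: 0 + 1(179.3) = 179.3
  F: 0 + 3(179.3) = 537.9

179 kmol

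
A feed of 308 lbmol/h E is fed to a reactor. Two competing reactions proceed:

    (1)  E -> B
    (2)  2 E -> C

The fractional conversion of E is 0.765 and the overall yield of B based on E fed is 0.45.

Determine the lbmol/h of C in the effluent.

48.5 lbmol/h

Yield of B: 1ξ₁ / 308 = 0.45 → ξ₁ = 138.6 lbmol/h.
Conversion of E: 1ξ₁ + 2ξ₂ = 0.765 × 308 = 235.6 → ξ₂ = 48.51 lbmol/h.
Outlet amounts (n = n₀ + Σ ν·ξ):
  E: 308 − 1(138.6) − 2(48.51) = 72.38
  B: 0 + 1(138.6) = 138.6
  C: 0 + 1(48.51) = 48.51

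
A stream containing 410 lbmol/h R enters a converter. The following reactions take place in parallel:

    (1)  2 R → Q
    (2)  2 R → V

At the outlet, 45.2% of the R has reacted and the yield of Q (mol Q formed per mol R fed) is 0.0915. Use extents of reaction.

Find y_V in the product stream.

Yield of Q: 1ξ₁ / 410 = 0.0915 → ξ₁ = 37.52 lbmol/h.
Conversion of R: 2ξ₁ + 2ξ₂ = 0.452 × 410 = 185.3 → ξ₂ = 55.14 lbmol/h.
Outlet amounts (n = n₀ + Σ ν·ξ):
  R: 410 − 2(37.52) − 2(55.14) = 224.7
  Q: 0 + 1(37.52) = 37.52
  V: 0 + 1(55.14) = 55.14
Total out = 317.3 lbmol/h; y_V = 55.14 / 317.3 = 0.1738.

0.174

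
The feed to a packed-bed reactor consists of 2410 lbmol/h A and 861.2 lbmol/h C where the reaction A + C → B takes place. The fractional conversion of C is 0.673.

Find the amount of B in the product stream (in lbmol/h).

C reacted = 0.673 × 861.2 = 579.6 lbmol/h; ν_C = −1, so ξ = 579.6/1 = 579.6 lbmol/h.
Outlet amounts (n = n₀ + ν ξ):
  A: 2410 − 1(579.6) = 1830
  C: 861.2 − 1(579.6) = 281.6
  B: 0 + 1(579.6) = 579.6

580 lbmol/h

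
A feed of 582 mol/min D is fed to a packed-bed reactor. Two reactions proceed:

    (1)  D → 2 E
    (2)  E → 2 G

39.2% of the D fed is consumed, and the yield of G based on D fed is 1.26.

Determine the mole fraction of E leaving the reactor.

Conversion of D: D consumed = 1ξ₁ = 0.392 × 582 → ξ₁ = 228.1 mol/min.
Yield of G: 2ξ₂ / 582 = 1.26 → ξ₂ = 366.7 mol/min.
Outlet amounts (n = n₀ + Σ ν·ξ):
  D: 582 − 1(228.1) = 353.9
  E: 0 + 2(228.1) − 1(366.7) = 89.63
  G: 0 + 2(366.7) = 733.3
Total out = 1177 mol/min; y_E = 89.63 / 1177 = 0.07616.

0.0762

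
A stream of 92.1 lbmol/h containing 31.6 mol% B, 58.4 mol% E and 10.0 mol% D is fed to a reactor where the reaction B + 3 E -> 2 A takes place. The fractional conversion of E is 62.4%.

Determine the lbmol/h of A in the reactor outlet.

E reacted = 0.624 × 53.79 = 33.56 lbmol/h; ν_E = −3, so ξ = 33.56/3 = 11.19 lbmol/h.
Outlet amounts (n = n₀ + ν ξ):
  B: 29.1 − 1(11.19) = 17.92
  E: 53.79 − 3(11.19) = 20.22
  A: 0 + 2(11.19) = 22.38
  D: 9.21 (inert)

22.4 lbmol/h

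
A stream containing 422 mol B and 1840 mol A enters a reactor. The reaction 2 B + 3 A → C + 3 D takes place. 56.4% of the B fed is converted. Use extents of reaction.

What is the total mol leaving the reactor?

2140 mol

B reacted = 0.564 × 422 = 238 mol; ν_B = −2, so ξ = 238/2 = 119 mol.
Outlet amounts (n = n₀ + ν ξ):
  B: 422 − 2(119) = 184
  A: 1840 − 3(119) = 1483
  C: 0 + 1(119) = 119
  D: 0 + 3(119) = 357
Total out = 184 + 1483 + 119 + 357 = 2143 mol.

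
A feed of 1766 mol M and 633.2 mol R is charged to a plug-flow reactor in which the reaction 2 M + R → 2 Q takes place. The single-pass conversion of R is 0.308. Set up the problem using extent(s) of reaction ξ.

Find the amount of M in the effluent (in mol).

1380 mol

R reacted = 0.308 × 633.2 = 195 mol; ν_R = −1, so ξ = 195/1 = 195 mol.
Outlet amounts (n = n₀ + ν ξ):
  M: 1766 − 2(195) = 1376
  R: 633.2 − 1(195) = 438.2
  Q: 0 + 2(195) = 390.1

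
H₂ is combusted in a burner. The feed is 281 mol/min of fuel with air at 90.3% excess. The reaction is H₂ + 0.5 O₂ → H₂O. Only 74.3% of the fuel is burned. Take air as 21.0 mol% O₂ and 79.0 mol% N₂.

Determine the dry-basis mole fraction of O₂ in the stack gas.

0.131

Stoichiometric O₂ = 0.5 × 281 = 140.5 mol/min; O₂ fed = 140.5 × 1.903 = 267.4 mol/min.
N₂ fed = 267.4 × 79/21 = 1006 mol/min.
Fuel reacted = 0.743 × 281 → ξ = 208.8 mol/min.
Outlet (n = n₀ + ν ξ):
  H₂: 281 − 1(208.8) = 72.22
  O₂: 267.4 − 0.5(208.8) = 163
  N₂: 1006 (inert)
  H₂O: 0 + 1(208.8) = 208.8
Dry total = 1241 mol/min; y_O₂ (dry) = 163 / 1241 = 0.1313.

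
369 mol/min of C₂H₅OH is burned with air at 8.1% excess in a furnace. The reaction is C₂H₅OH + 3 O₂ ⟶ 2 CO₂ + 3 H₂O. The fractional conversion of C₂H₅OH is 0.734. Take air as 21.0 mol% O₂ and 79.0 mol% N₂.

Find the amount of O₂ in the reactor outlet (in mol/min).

384 mol/min

Stoichiometric O₂ = 3 × 369 = 1107 mol/min; O₂ fed = 1107 × 1.081 = 1197 mol/min.
N₂ fed = 1197 × 79/21 = 4502 mol/min.
Fuel reacted = 0.734 × 369 → ξ = 270.8 mol/min.
Outlet (n = n₀ + ν ξ):
  C₂H₅OH: 369 − 1(270.8) = 98.15
  O₂: 1197 − 3(270.8) = 384.1
  N₂: 4502 (inert)
  CO₂: 0 + 2(270.8) = 541.7
  H₂O: 0 + 3(270.8) = 812.5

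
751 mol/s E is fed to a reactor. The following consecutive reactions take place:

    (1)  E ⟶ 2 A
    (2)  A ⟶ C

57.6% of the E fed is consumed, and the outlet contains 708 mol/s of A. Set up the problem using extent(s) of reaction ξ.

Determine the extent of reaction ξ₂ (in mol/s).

Conversion of E: E consumed = 1ξ₁ = 0.576 × 751 → ξ₁ = 432.6 mol/s.
A balance: n_A = 0 + 2ξ₁ − 1ξ₂ = 708 → ξ₂ = (2·432.6 − 708)/1 = 157.2 mol/s.
Outlet amounts (n = n₀ + Σ ν·ξ):
  E: 751 − 1(432.6) = 318.4
  A: 0 + 2(432.6) − 1(157.2) = 708
  C: 0 + 1(157.2) = 157.2

ξ₂ = 157 mol/s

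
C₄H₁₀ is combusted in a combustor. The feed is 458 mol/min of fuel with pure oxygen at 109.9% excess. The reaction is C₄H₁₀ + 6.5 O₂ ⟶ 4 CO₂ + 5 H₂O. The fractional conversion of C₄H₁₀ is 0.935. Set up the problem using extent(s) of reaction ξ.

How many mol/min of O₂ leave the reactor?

3470 mol/min

Stoichiometric O₂ = 6.5 × 458 = 2977 mol/min; O₂ fed = 2977 × 2.099 = 6249 mol/min.
Fuel reacted = 0.935 × 458 → ξ = 428.2 mol/min.
Outlet (n = n₀ + ν ξ):
  C₄H₁₀: 458 − 1(428.2) = 29.77
  O₂: 6249 − 6.5(428.2) = 3465
  CO₂: 0 + 4(428.2) = 1713
  H₂O: 0 + 5(428.2) = 2141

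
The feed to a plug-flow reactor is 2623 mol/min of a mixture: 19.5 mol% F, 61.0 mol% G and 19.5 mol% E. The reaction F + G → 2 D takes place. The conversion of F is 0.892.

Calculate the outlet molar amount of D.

912 mol/min

F reacted = 0.892 × 511.5 = 456.2 mol/min; ν_F = −1, so ξ = 456.2/1 = 456.2 mol/min.
Outlet amounts (n = n₀ + ν ξ):
  F: 511.5 − 1(456.2) = 55.24
  G: 1600 − 1(456.2) = 1144
  D: 0 + 2(456.2) = 912.5
  E: 511.5 (inert)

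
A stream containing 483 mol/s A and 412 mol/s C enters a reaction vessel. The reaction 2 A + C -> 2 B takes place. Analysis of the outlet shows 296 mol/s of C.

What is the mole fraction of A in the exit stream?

0.322

For C: n = n₀ − 1ξ → 296 = 412 − 1ξ, giving ξ = 116 mol/s.
Outlet amounts (n = n₀ + ν ξ):
  A: 483 − 2(116) = 251
  C: 412 − 1(116) = 296
  B: 0 + 2(116) = 232
Total out = 779 mol/s; y_A = 251 / 779 = 0.3222.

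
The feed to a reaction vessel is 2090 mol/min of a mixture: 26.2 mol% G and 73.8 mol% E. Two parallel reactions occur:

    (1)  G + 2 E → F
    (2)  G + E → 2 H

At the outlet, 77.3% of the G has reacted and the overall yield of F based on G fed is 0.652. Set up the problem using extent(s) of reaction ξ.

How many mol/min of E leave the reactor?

Yield of F: 1ξ₁ / 547.6 = 0.652 → ξ₁ = 357 mol/min.
Conversion of G: 1ξ₁ + 1ξ₂ = 0.773 × 547.6 = 423.3 → ξ₂ = 66.26 mol/min.
Outlet amounts (n = n₀ + Σ ν·ξ):
  G: 547.6 − 1(357) − 1(66.26) = 124.3
  E: 1542 − 2(357) − 1(66.26) = 762.1
  F: 0 + 1(357) = 357
  H: 0 + 2(66.26) = 132.5

762 mol/min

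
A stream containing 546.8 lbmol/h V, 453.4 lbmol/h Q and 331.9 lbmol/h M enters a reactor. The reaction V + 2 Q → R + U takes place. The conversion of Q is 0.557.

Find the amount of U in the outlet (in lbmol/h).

Q reacted = 0.557 × 453.4 = 252.5 lbmol/h; ν_Q = −2, so ξ = 252.5/2 = 126.3 lbmol/h.
Outlet amounts (n = n₀ + ν ξ):
  V: 546.8 − 1(126.3) = 420.5
  Q: 453.4 − 2(126.3) = 200.9
  R: 0 + 1(126.3) = 126.3
  U: 0 + 1(126.3) = 126.3
  M: 331.9 (inert)

126 lbmol/h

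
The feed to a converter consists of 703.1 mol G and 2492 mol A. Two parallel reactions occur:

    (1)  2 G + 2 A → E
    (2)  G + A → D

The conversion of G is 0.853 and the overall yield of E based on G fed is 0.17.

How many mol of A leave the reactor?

1890 mol

Yield of E: 1ξ₁ / 703.1 = 0.17 → ξ₁ = 119.5 mol.
Conversion of G: 2ξ₁ + 1ξ₂ = 0.853 × 703.1 = 599.7 → ξ₂ = 360.7 mol.
Outlet amounts (n = n₀ + Σ ν·ξ):
  G: 703.1 − 2(119.5) − 1(360.7) = 103.4
  A: 2492 − 2(119.5) − 1(360.7) = 1892
  E: 0 + 1(119.5) = 119.5
  D: 0 + 1(360.7) = 360.7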